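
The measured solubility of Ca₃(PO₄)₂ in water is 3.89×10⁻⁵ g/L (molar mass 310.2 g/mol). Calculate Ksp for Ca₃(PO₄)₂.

Ksp = 3.35×10⁻³³

Convert to molarity: s = 3.89×10⁻⁵ / 310.2 = 1.2540×10⁻⁷ mol/L
Ca₃(PO₄)₂(s) ⇌ 3 Ca²⁺(aq) + 2 PO₄³⁻(aq)
Call the molar solubility s, so that [Ca²⁺] = 3s and [PO₄³⁻] = 2s.
Ksp = [Ca²⁺]^3[PO₄³⁻]^2 = (3s)^3 · (2s)^2 = 108s^5
Ksp = 108 × (1.2540×10⁻⁷)^5 = 3.35×10⁻³³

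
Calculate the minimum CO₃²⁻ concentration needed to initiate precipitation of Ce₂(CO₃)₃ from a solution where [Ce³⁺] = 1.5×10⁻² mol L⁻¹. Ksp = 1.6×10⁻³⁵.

4.1×10⁻¹¹ M

The threshold for precipitation is Q = Ksp.
Ce₂(CO₃)₃(s) ⇌ 2 Ce³⁺(aq) + 3 CO₃²⁻(aq)
Ksp = [Ce³⁺]^2[CO₃²⁻]^3 = [CO₃²⁻]^3(1.5×10⁻²)^2
[CO₃²⁻]^3 = 1.6×10⁻³⁵ / (1.5×10⁻²)^2 = 7.1×10⁻³²
[CO₃²⁻] = 4.1×10⁻¹¹ mol L⁻¹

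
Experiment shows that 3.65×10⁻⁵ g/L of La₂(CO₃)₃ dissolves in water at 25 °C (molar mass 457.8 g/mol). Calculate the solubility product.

Ksp = 3.48×10⁻³⁴

s = (3.65×10⁻⁵ g L⁻¹)/(457.8 g mol⁻¹) = 7.9729×10⁻⁸ M
La₂(CO₃)₃(s) ⇌ 2 La³⁺(aq) + 3 CO₃²⁻(aq)
Call the molar solubility s, so that [La³⁺] = 2s and [CO₃²⁻] = 3s.
Ksp = [La³⁺]^2[CO₃²⁻]^3 = (2s)^2 · (3s)^3 = 108s^5
Ksp = 108 × (7.9729×10⁻⁸)^5 = 3.48×10⁻³⁴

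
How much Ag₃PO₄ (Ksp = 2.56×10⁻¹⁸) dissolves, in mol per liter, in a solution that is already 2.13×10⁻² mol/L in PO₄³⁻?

Ag₃PO₄(s) ⇌ 3 Ag⁺(aq) + PO₄³⁻(aq)
With PO₄³⁻ already at 2.13×10⁻² mol/L and s small, take [PO₄³⁻] ≈ 2.13×10⁻² mol/L and [Ag⁺] = 3s.
Ksp = [Ag⁺]^3[PO₄³⁻] = (3s)^3(2.13×10⁻²)
(3s)^3 = 2.56×10⁻¹⁸ / (2.13×10⁻²) = 1.20×10⁻¹⁶
s = 1.64×10⁻⁶ mol/L

1.64×10⁻⁶ M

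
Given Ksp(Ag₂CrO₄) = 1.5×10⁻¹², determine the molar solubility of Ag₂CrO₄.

7.2×10⁻⁵ M

Ag₂CrO₄(s) ⇌ 2 Ag⁺(aq) + CrO₄²⁻(aq)
For each mole of Ag₂CrO₄ that dissolves per liter, [Ag⁺] = 2s and [CrO₄²⁻] = s; let s denote this solubility.
Ksp = [Ag⁺]^2[CrO₄²⁻] = (2s)^2 · s = 4s^3
4s^3 = 1.5×10⁻¹²  ⇒  s^3 = 3.8×10⁻¹³
s = 7.2×10⁻⁵ M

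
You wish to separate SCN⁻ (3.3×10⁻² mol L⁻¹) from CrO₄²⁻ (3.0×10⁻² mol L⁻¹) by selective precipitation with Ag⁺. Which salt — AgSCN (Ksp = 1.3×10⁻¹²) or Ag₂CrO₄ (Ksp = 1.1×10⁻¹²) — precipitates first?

A salt starts to precipitate once the ion product Q reaches its Ksp.
For AgSCN: [Ag⁺] = (Ksp/[SCN⁻]) = 3.9×10⁻¹¹ mol L⁻¹
For Ag₂CrO₄: [Ag⁺] = (Ksp/[CrO₄²⁻])^(1/2) = 6.1×10⁻⁶ mol L⁻¹
AgSCN requires the lower [Ag⁺], so it precipitates first.

AgSCN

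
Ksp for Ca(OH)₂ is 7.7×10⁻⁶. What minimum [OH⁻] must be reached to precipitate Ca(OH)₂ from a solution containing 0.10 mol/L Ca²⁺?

Precipitation of each salt begins when its ion product equals Ksp.
Ca(OH)₂(s) ⇌ Ca²⁺(aq) + 2 OH⁻(aq)
Ksp = [Ca²⁺][OH⁻]^2 = [OH⁻]^2(0.10)
[OH⁻]^2 = 7.7×10⁻⁶ / (0.10) = 7.7×10⁻⁵
[OH⁻] = 8.8×10⁻³ mol/L

8.8×10⁻³ M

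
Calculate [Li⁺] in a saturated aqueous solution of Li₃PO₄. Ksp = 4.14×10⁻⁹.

Li₃PO₄(s) ⇌ 3 Li⁺(aq) + PO₄³⁻(aq)
Let s be the molar solubility. Then [Li⁺] = 3s and [PO₄³⁻] = s.
Ksp = [Li⁺]^3[PO₄³⁻] = (3s)^3 · s = 27s^4 = 4.14×10⁻⁹
s = 3.52×10⁻³ mol/L
[Li⁺] = 3s = 1.06×10⁻² mol/L

1.06×10⁻² M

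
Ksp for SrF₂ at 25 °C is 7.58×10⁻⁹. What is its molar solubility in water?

SrF₂(s) ⇌ Sr²⁺(aq) + 2 F⁻(aq)
For each mole of SrF₂ that dissolves per liter, [Sr²⁺] = s and [F⁻] = 2s; let s denote this solubility.
Ksp = [Sr²⁺][F⁻]^2 = s · (2s)^2 = 4s^3
4s^3 = 7.58×10⁻⁹  ⇒  s^3 = 1.90×10⁻⁹
s = 1.24×10⁻³ mol/L

1.24×10⁻³ M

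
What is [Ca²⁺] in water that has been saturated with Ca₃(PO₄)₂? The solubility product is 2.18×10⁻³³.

3.45×10⁻⁷ M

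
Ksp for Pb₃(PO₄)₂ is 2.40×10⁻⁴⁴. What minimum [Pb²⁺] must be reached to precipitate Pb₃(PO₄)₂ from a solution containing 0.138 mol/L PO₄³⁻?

A salt starts to precipitate once the ion product Q reaches its Ksp.
Pb₃(PO₄)₂(s) ⇌ 3 Pb²⁺(aq) + 2 PO₄³⁻(aq)
Ksp = [Pb²⁺]^3[PO₄³⁻]^2 = [Pb²⁺]^3(0.138)^2
[Pb²⁺]^3 = 2.40×10⁻⁴⁴ / (0.138)^2 = 1.26×10⁻⁴²
[Pb²⁺] = 1.08×10⁻¹⁴ mol/L

1.08×10⁻¹⁴ M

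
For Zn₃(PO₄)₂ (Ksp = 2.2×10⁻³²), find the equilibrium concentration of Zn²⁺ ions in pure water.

5.5×10⁻⁷ M

Zn₃(PO₄)₂(s) ⇌ 3 Zn²⁺(aq) + 2 PO₄³⁻(aq)
With molar solubility s: [Zn²⁺] = 3s, [PO₄³⁻] = 2s.
Ksp = [Zn²⁺]^3[PO₄³⁻]^2 = (3s)^3 · (2s)^2 = 108s^5 = 2.2×10⁻³²
s = 1.8×10⁻⁷ M
[Zn²⁺] = 3s = 5.5×10⁻⁷ M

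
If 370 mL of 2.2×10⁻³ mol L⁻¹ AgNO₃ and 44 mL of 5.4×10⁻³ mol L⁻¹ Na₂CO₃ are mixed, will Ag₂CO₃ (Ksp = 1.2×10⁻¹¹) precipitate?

After mixing, V = 370 mL + 44 mL = 414 mL.
[Ag⁺] = (2.2×10⁻³)(370)/414 = 2.0×10⁻³ mol L⁻¹
[CO₃²⁻] = (5.4×10⁻³)(44)/414 = 5.7×10⁻⁴ mol L⁻¹
Q = [Ag⁺]^2[CO₃²⁻] = 2.2×10⁻⁹
Since Q (2.2×10⁻⁹) exceeds Ksp (1.2×10⁻¹¹), Ag₂CO₃ will precipitate.

Yes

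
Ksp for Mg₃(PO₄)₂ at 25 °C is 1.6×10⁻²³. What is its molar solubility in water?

Mg₃(PO₄)₂(s) ⇌ 3 Mg²⁺(aq) + 2 PO₄³⁻(aq)
With molar solubility s: [Mg²⁺] = 3s, [PO₄³⁻] = 2s.
Ksp = [Mg²⁺]^3[PO₄³⁻]^2 = (3s)^3 · (2s)^2 = 108s^5
108s^5 = 1.6×10⁻²³  ⇒  s^5 = 1.5×10⁻²⁵
s = (1.5×10⁻²⁵)^(1/5) = 1.1×10⁻⁵ mol/L

1.1×10⁻⁵ M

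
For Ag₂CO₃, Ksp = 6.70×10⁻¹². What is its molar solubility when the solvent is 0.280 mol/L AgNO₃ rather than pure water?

Ag₂CO₃(s) ⇌ 2 Ag⁺(aq) + CO₃²⁻(aq)
Ag⁺ is already present at 0.280 mol/L. If s mol/L of Ag₂CO₃ dissolves, [CO₃²⁻] = s while [Ag⁺] ≈ 0.280 mol/L.
Ksp = [Ag⁺]^2[CO₃²⁻] = (0.280)^2s
s = 6.70×10⁻¹² / (0.280)^2 = 8.55×10⁻¹¹
s = 8.55×10⁻¹¹ mol/L

8.55×10⁻¹¹ M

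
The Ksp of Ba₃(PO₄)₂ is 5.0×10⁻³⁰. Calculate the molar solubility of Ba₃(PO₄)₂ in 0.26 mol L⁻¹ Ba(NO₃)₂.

Ba₃(PO₄)₂(s) ⇌ 3 Ba²⁺(aq) + 2 PO₄³⁻(aq)
Let s be the solubility of Ba₃(PO₄)₂ here. The common ion gives [Ba²⁺] ≈ 0.26 mol L⁻¹, and [PO₄³⁻] = 2s.
Ksp = [Ba²⁺]^3[PO₄³⁻]^2 = (0.26)^3(2s)^2
(2s)^2 = 5.0×10⁻³⁰ / (0.26)^3 = 2.8×10⁻²⁸
s = 8.4×10⁻¹⁵ mol L⁻¹

8.4×10⁻¹⁵ M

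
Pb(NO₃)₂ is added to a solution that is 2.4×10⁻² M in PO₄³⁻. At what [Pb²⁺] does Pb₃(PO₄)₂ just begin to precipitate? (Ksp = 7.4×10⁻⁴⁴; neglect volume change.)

5.0×10⁻¹⁴ M

A salt starts to precipitate once the ion product Q reaches its Ksp.
Pb₃(PO₄)₂(s) ⇌ 3 Pb²⁺(aq) + 2 PO₄³⁻(aq)
Ksp = [Pb²⁺]^3[PO₄³⁻]^2 = [Pb²⁺]^3(2.4×10⁻²)^2
[Pb²⁺]^3 = 7.4×10⁻⁴⁴ / (2.4×10⁻²)^2 = 1.3×10⁻⁴⁰
[Pb²⁺] = 5.0×10⁻¹⁴ M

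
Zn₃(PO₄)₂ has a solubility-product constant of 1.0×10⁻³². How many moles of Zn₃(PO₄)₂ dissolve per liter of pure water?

1.6×10⁻⁷ M

Zn₃(PO₄)₂(s) ⇌ 3 Zn²⁺(aq) + 2 PO₄³⁻(aq)
For each mole of Zn₃(PO₄)₂ that dissolves per liter, [Zn²⁺] = 3s and [PO₄³⁻] = 2s; let s denote this solubility.
Ksp = [Zn²⁺]^3[PO₄³⁻]^2 = (3s)^3 · (2s)^2 = 108s^5
108s^5 = 1.0×10⁻³²  ⇒  s^5 = 9.3×10⁻³⁵
s = 1.6×10⁻⁷ M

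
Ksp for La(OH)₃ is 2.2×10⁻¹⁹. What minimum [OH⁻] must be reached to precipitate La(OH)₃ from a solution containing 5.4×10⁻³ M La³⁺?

A salt starts to precipitate once the ion product Q reaches its Ksp.
La(OH)₃(s) ⇌ La³⁺(aq) + 3 OH⁻(aq)
Ksp = [La³⁺][OH⁻]^3 = [OH⁻]^3(5.4×10⁻³)
[OH⁻]^3 = 2.2×10⁻¹⁹ / (5.4×10⁻³) = 4.1×10⁻¹⁷
[OH⁻] = 3.4×10⁻⁶ M

3.4×10⁻⁶ M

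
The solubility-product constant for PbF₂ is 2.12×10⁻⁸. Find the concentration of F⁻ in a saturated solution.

PbF₂(s) ⇌ Pb²⁺(aq) + 2 F⁻(aq)
Let s be the molar solubility. Then [Pb²⁺] = s and [F⁻] = 2s.
Ksp = [Pb²⁺][F⁻]^2 = s · (2s)^2 = 4s^3 = 2.12×10⁻⁸
s = 1.74×10⁻³ M
[F⁻] = 2s = 3.49×10⁻³ M

3.49×10⁻³ M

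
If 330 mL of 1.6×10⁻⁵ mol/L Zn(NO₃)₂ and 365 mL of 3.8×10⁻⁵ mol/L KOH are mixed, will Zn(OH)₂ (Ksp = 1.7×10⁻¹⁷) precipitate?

Yes

Total volume after mixing = 330 + 365 = 695 mL.
[Zn²⁺] = (1.6×10⁻⁵)(330)/695 = 7.6×10⁻⁶ mol/L
[OH⁻] = (3.8×10⁻⁵)(365)/695 = 2.0×10⁻⁵ mol/L
Q = [Zn²⁺][OH⁻]^2 = 3.0×10⁻¹⁵
Q = 3.0×10⁻¹⁵ > Ksp = 1.7×10⁻¹⁷, so the solution is supersaturated and Zn(OH)₂ precipitates.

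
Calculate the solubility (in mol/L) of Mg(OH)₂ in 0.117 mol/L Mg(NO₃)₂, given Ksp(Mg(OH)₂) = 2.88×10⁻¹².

2.48×10⁻⁶ M

Mg(OH)₂(s) ⇌ Mg²⁺(aq) + 2 OH⁻(aq)
Mg²⁺ is already present at 0.117 mol/L. If s mol/L of Mg(OH)₂ dissolves, [OH⁻] = 2s while [Mg²⁺] ≈ 0.117 mol/L.
Ksp = [Mg²⁺][OH⁻]^2 = (0.117)(2s)^2
(2s)^2 = 2.88×10⁻¹² / (0.117) = 2.46×10⁻¹¹
s = 2.48×10⁻⁶ mol/L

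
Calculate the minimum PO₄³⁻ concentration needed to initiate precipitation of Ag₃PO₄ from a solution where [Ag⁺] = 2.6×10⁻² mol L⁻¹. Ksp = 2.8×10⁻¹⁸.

1.6×10⁻¹³ M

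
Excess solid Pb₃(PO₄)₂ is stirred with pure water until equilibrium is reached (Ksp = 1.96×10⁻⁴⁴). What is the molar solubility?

7.11×10⁻¹⁰ M

Pb₃(PO₄)₂(s) ⇌ 3 Pb²⁺(aq) + 2 PO₄³⁻(aq)
If s mol/L of Pb₃(PO₄)₂ dissolves, [Pb²⁺] = 3s and [PO₄³⁻] = 2s.
Ksp = [Pb²⁺]^3[PO₄³⁻]^2 = (3s)^3 · (2s)^2 = 108s^5
108s^5 = 1.96×10⁻⁴⁴  ⇒  s^5 = 1.81×10⁻⁴⁶
Taking the 5th root, s = 7.11×10⁻¹⁰ M.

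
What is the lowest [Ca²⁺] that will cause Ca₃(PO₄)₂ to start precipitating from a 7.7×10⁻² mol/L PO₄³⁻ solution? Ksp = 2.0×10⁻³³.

7.0×10⁻¹¹ M

The threshold for precipitation is Q = Ksp.
Ca₃(PO₄)₂(s) ⇌ 3 Ca²⁺(aq) + 2 PO₄³⁻(aq)
Ksp = [Ca²⁺]^3[PO₄³⁻]^2 = [Ca²⁺]^3(7.7×10⁻²)^2
[Ca²⁺]^3 = 2.0×10⁻³³ / (7.7×10⁻²)^2 = 3.4×10⁻³¹
[Ca²⁺] = 7.0×10⁻¹¹ mol/L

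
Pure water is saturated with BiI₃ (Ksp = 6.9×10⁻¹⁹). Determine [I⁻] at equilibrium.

BiI₃(s) ⇌ Bi³⁺(aq) + 3 I⁻(aq)
Let s be the molar solubility. Then [Bi³⁺] = s and [I⁻] = 3s.
Ksp = [Bi³⁺][I⁻]^3 = s · (3s)^3 = 27s^4 = 6.9×10⁻¹⁹
s = 1.3×10⁻⁵ M
[I⁻] = 3s = 3.8×10⁻⁵ M

3.8×10⁻⁵ M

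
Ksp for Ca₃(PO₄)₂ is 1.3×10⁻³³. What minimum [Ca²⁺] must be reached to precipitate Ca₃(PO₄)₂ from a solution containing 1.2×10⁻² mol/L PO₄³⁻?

Each salt precipitates once Q = Ksp for that salt.
Ca₃(PO₄)₂(s) ⇌ 3 Ca²⁺(aq) + 2 PO₄³⁻(aq)
Ksp = [Ca²⁺]^3[PO₄³⁻]^2 = [Ca²⁺]^3(1.2×10⁻²)^2
[Ca²⁺]^3 = 1.3×10⁻³³ / (1.2×10⁻²)^2 = 9.0×10⁻³⁰
[Ca²⁺] = 2.1×10⁻¹⁰ mol/L

2.1×10⁻¹⁰ M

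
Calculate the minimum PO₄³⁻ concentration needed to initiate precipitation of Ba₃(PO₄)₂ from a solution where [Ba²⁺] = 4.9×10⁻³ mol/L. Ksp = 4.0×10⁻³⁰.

Precipitation begins when Q = Ksp.
Ba₃(PO₄)₂(s) ⇌ 3 Ba²⁺(aq) + 2 PO₄³⁻(aq)
Ksp = [Ba²⁺]^3[PO₄³⁻]^2 = [PO₄³⁻]^2(4.9×10⁻³)^3
[PO₄³⁻]^2 = 4.0×10⁻³⁰ / (4.9×10⁻³)^3 = 3.4×10⁻²³
[PO₄³⁻] = 5.8×10⁻¹² mol/L

5.8×10⁻¹² M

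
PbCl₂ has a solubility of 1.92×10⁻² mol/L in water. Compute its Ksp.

Ksp = 2.83×10⁻⁵

PbCl₂(s) ⇌ Pb²⁺(aq) + 2 Cl⁻(aq)
Call the molar solubility s, so that [Pb²⁺] = s and [Cl⁻] = 2s.
Ksp = [Pb²⁺][Cl⁻]^2 = s · (2s)^2 = 4s^3
Ksp = 4 × (1.92×10⁻²)^3 = 2.83×10⁻⁵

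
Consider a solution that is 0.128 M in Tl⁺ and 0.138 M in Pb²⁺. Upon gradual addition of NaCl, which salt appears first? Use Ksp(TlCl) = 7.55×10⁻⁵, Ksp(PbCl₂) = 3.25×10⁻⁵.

TlCl

The threshold for precipitation is Q = Ksp.
For TlCl: [Cl⁻] = (Ksp/[Tl⁺]) = 5.90×10⁻⁴ M
For PbCl₂: [Cl⁻] = (Ksp/[Pb²⁺])^(1/2) = 1.53×10⁻² M
The smaller threshold [Cl⁻] is reached first, so TlCl precipitates first.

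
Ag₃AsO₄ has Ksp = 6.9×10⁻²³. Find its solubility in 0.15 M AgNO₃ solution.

2.0×10⁻²⁰ M

Ag₃AsO₄(s) ⇌ 3 Ag⁺(aq) + AsO₄³⁻(aq)
Let s be the solubility of Ag₃AsO₄ here. The common ion gives [Ag⁺] ≈ 0.15 M, and [AsO₄³⁻] = s.
Ksp = [Ag⁺]^3[AsO₄³⁻] = (0.15)^3s
s = 6.9×10⁻²³ / (0.15)^3 = 2.0×10⁻²⁰
s = 2.0×10⁻²⁰ M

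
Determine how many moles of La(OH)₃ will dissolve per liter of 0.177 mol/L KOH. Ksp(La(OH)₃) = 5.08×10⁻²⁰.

9.16×10⁻¹⁸ M

La(OH)₃(s) ⇌ La³⁺(aq) + 3 OH⁻(aq)
OH⁻ is already present at 0.177 mol/L. If s mol/L of La(OH)₃ dissolves, [La³⁺] = s while [OH⁻] ≈ 0.177 mol/L.
Ksp = [La³⁺][OH⁻]^3 = s(0.177)^3
s = 5.08×10⁻²⁰ / (0.177)^3 = 9.16×10⁻¹⁸
s = 9.16×10⁻¹⁸ mol/L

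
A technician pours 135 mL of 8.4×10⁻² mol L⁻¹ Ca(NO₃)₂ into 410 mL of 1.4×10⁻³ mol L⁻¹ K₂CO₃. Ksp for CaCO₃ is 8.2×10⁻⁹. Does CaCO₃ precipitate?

Total volume after mixing = 135 + 410 = 545 mL.
[Ca²⁺] = (8.4×10⁻²)(135)/545 = 2.1×10⁻² mol L⁻¹
[CO₃²⁻] = (1.4×10⁻³)(410)/545 = 1.1×10⁻³ mol L⁻¹
Q = [Ca²⁺][CO₃²⁻] = 2.2×10⁻⁵
Q = 2.2×10⁻⁵ > Ksp = 8.2×10⁻⁹, so the solution is supersaturated and CaCO₃ precipitates.

Yes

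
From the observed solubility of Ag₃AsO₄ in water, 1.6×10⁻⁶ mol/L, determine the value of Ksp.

Ksp = 1.8×10⁻²²

Ag₃AsO₄(s) ⇌ 3 Ag⁺(aq) + AsO₄³⁻(aq)
With molar solubility s: [Ag⁺] = 3s, [AsO₄³⁻] = s.
Ksp = [Ag⁺]^3[AsO₄³⁻] = (3s)^3 · s = 27s^4
Ksp = 27 × (1.6×10⁻⁶)^4 = 1.8×10⁻²²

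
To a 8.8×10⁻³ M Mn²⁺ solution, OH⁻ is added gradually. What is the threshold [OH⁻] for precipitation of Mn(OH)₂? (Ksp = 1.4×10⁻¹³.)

Precipitation of each salt begins when its ion product equals Ksp.
Mn(OH)₂(s) ⇌ Mn²⁺(aq) + 2 OH⁻(aq)
Ksp = [Mn²⁺][OH⁻]^2 = [OH⁻]^2(8.8×10⁻³)
[OH⁻]^2 = 1.4×10⁻¹³ / (8.8×10⁻³) = 1.6×10⁻¹¹
[OH⁻] = 4.0×10⁻⁶ M

4.0×10⁻⁶ M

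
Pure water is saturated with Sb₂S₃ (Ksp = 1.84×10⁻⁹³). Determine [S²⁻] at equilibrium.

Sb₂S₃(s) ⇌ 2 Sb³⁺(aq) + 3 S²⁻(aq)
For each mole of Sb₂S₃ that dissolves per liter, [Sb³⁺] = 2s and [S²⁻] = 3s; let s denote this solubility.
Ksp = [Sb³⁺]^2[S²⁻]^3 = (2s)^2 · (3s)^3 = 108s^5 = 1.84×10⁻⁹³
s = 1.11×10⁻¹⁹ mol/L
[S²⁻] = 3s = 3.34×10⁻¹⁹ mol/L

3.34×10⁻¹⁹ M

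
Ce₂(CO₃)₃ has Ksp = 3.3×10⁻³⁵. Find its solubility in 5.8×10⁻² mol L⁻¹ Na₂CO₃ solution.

2.1×10⁻¹⁶ M

Ce₂(CO₃)₃(s) ⇌ 2 Ce³⁺(aq) + 3 CO₃²⁻(aq)
The solution already contains CO₃²⁻ at 5.8×10⁻² mol L⁻¹. Let s be the molar solubility of Ce₂(CO₃)₃.
[CO₃²⁻] ≈ 5.8×10⁻² mol L⁻¹ (common ion dominates); [Ce³⁺] = 2s.
Ksp = [Ce³⁺]^2[CO₃²⁻]^3 = (2s)^2(5.8×10⁻²)^3
(2s)^2 = 3.3×10⁻³⁵ / (5.8×10⁻²)^3 = 1.7×10⁻³¹
s = 2.1×10⁻¹⁶ mol L⁻¹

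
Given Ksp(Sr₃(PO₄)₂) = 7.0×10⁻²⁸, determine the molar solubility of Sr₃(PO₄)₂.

1.5×10⁻⁶ M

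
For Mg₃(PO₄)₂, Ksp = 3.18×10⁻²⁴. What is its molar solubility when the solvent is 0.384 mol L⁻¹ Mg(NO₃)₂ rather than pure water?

Mg₃(PO₄)₂(s) ⇌ 3 Mg²⁺(aq) + 2 PO₄³⁻(aq)
With Mg²⁺ already at 0.384 mol L⁻¹ and s small, take [Mg²⁺] ≈ 0.384 mol L⁻¹ and [PO₄³⁻] = 2s.
Ksp = [Mg²⁺]^3[PO₄³⁻]^2 = (0.384)^3(2s)^2
(2s)^2 = 3.18×10⁻²⁴ / (0.384)^3 = 5.62×10⁻²³
s = 3.75×10⁻¹² mol L⁻¹

3.75×10⁻¹² M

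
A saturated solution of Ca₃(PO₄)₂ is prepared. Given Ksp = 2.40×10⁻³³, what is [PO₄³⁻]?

2.35×10⁻⁷ M

Ca₃(PO₄)₂(s) ⇌ 3 Ca²⁺(aq) + 2 PO₄³⁻(aq)
If s mol/L of Ca₃(PO₄)₂ dissolves, [Ca²⁺] = 3s and [PO₄³⁻] = 2s.
Ksp = [Ca²⁺]^3[PO₄³⁻]^2 = (3s)^3 · (2s)^2 = 108s^5 = 2.40×10⁻³³
s = 1.17×10⁻⁷ mol/L
[PO₄³⁻] = 2s = 2.35×10⁻⁷ mol/L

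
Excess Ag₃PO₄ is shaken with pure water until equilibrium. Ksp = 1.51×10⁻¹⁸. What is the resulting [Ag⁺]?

4.61×10⁻⁵ M

Ag₃PO₄(s) ⇌ 3 Ag⁺(aq) + PO₄³⁻(aq)
With molar solubility s: [Ag⁺] = 3s, [PO₄³⁻] = s.
Ksp = [Ag⁺]^3[PO₄³⁻] = (3s)^3 · s = 27s^4 = 1.51×10⁻¹⁸
s = 1.54×10⁻⁵ mol/L
[Ag⁺] = 3s = 4.61×10⁻⁵ mol/L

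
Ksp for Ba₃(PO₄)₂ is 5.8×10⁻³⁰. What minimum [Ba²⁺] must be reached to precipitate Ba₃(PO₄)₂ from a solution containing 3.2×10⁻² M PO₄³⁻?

1.8×10⁻⁹ M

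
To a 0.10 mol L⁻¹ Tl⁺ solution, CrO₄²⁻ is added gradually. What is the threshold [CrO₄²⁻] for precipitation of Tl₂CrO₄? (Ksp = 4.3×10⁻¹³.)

The threshold for precipitation is Q = Ksp.
Tl₂CrO₄(s) ⇌ 2 Tl⁺(aq) + CrO₄²⁻(aq)
Ksp = [Tl⁺]^2[CrO₄²⁻] = [CrO₄²⁻](0.10)^2
[CrO₄²⁻] = 4.3×10⁻¹³ / (0.10)^2 = 4.3×10⁻¹¹
[CrO₄²⁻] = 4.3×10⁻¹¹ mol L⁻¹

4.3×10⁻¹¹ M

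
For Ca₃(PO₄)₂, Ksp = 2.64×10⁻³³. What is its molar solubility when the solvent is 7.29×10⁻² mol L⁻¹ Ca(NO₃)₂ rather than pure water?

1.31×10⁻¹⁵ M

Ca₃(PO₄)₂(s) ⇌ 3 Ca²⁺(aq) + 2 PO₄³⁻(aq)
The solution already contains Ca²⁺ at 7.29×10⁻² mol L⁻¹. Let s be the molar solubility of Ca₃(PO₄)₂.
[Ca²⁺] ≈ 7.29×10⁻² mol L⁻¹ (common ion dominates); [PO₄³⁻] = 2s.
Ksp = [Ca²⁺]^3[PO₄³⁻]^2 = (7.29×10⁻²)^3(2s)^2
(2s)^2 = 2.64×10⁻³³ / (7.29×10⁻²)^3 = 6.81×10⁻³⁰
s = 1.31×10⁻¹⁵ mol L⁻¹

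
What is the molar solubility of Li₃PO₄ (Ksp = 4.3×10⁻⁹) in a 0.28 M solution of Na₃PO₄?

Li₃PO₄(s) ⇌ 3 Li⁺(aq) + PO₄³⁻(aq)
The solution already contains PO₄³⁻ at 0.28 M. Let s be the molar solubility of Li₃PO₄.
[PO₄³⁻] ≈ 0.28 M (common ion dominates); [Li⁺] = 3s.
Ksp = [Li⁺]^3[PO₄³⁻] = (3s)^3(0.28)
(3s)^3 = 4.3×10⁻⁹ / (0.28) = 1.5×10⁻⁸
s = 8.3×10⁻⁴ M

8.3×10⁻⁴ M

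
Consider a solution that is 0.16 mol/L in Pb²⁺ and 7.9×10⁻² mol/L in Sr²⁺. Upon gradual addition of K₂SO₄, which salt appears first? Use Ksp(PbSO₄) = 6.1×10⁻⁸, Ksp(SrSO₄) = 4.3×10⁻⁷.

Each salt precipitates once Q = Ksp for that salt.
For PbSO₄: [SO₄²⁻] = (Ksp/[Pb²⁺]) = 3.8×10⁻⁷ mol/L
For SrSO₄: [SO₄²⁻] = (Ksp/[Sr²⁺]) = 5.4×10⁻⁶ mol/L
The smaller threshold [SO₄²⁻] is reached first, so PbSO₄ precipitates first.

PbSO₄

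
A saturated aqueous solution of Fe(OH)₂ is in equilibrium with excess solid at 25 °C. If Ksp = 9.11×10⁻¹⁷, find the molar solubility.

2.83×10⁻⁶ M

Fe(OH)₂(s) ⇌ Fe²⁺(aq) + 2 OH⁻(aq)
Call the molar solubility s, so that [Fe²⁺] = s and [OH⁻] = 2s.
Ksp = [Fe²⁺][OH⁻]^2 = s · (2s)^2 = 4s^3
4s^3 = 9.11×10⁻¹⁷  ⇒  s^3 = 2.28×10⁻¹⁷
Taking the 3rd root, s = 2.83×10⁻⁶ mol L⁻¹.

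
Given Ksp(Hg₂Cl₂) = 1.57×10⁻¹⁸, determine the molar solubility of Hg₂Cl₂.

Hg₂Cl₂(s) ⇌ Hg₂²⁺(aq) + 2 Cl⁻(aq)
Call the molar solubility s, so that [Hg₂²⁺] = s and [Cl⁻] = 2s.
Ksp = [Hg₂²⁺][Cl⁻]^2 = s · (2s)^2 = 4s^3
4s^3 = 1.57×10⁻¹⁸  ⇒  s^3 = 3.93×10⁻¹⁹
Taking the 3rd root, s = 7.32×10⁻⁷ M.

7.32×10⁻⁷ M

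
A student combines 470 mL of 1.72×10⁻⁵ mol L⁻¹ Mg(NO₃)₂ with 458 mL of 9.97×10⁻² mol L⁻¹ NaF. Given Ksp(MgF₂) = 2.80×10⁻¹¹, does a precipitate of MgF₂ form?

Yes

The combined volume is 928 mL.
[Mg²⁺] = (1.72×10⁻⁵)(470)/928 = 8.71×10⁻⁶ mol L⁻¹
[F⁻] = (9.97×10⁻²)(458)/928 = 4.92×10⁻² mol L⁻¹
Q = [Mg²⁺][F⁻]^2 = 2.11×10⁻⁸
Q = 2.11×10⁻⁸ > Ksp = 2.80×10⁻¹¹, so the solution is supersaturated and MgF₂ precipitates.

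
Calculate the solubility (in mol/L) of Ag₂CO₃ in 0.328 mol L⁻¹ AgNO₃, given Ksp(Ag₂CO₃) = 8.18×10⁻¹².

7.60×10⁻¹¹ M

Ag₂CO₃(s) ⇌ 2 Ag⁺(aq) + CO₃²⁻(aq)
The solution already contains Ag⁺ at 0.328 mol L⁻¹. Let s be the molar solubility of Ag₂CO₃.
[Ag⁺] ≈ 0.328 mol L⁻¹ (common ion dominates); [CO₃²⁻] = s.
Ksp = [Ag⁺]^2[CO₃²⁻] = (0.328)^2s
s = 8.18×10⁻¹² / (0.328)^2 = 7.60×10⁻¹¹
s = 7.60×10⁻¹¹ mol L⁻¹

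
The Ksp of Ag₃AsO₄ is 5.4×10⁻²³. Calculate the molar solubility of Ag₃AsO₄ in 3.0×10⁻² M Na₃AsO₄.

4.1×10⁻⁸ M

Ag₃AsO₄(s) ⇌ 3 Ag⁺(aq) + AsO₄³⁻(aq)
The solution already contains AsO₄³⁻ at 3.0×10⁻² M. Let s be the molar solubility of Ag₃AsO₄.
[AsO₄³⁻] ≈ 3.0×10⁻² M (common ion dominates); [Ag⁺] = 3s.
Ksp = [Ag⁺]^3[AsO₄³⁻] = (3s)^3(3.0×10⁻²)
(3s)^3 = 5.4×10⁻²³ / (3.0×10⁻²) = 1.8×10⁻²¹
s = 4.1×10⁻⁸ M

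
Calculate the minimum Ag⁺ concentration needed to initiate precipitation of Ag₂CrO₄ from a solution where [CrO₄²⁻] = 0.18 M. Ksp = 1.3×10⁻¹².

2.7×10⁻⁶ M

Precipitation of each salt begins when its ion product equals Ksp.
Ag₂CrO₄(s) ⇌ 2 Ag⁺(aq) + CrO₄²⁻(aq)
Ksp = [Ag⁺]^2[CrO₄²⁻] = [Ag⁺]^2(0.18)
[Ag⁺]^2 = 1.3×10⁻¹² / (0.18) = 7.2×10⁻¹²
[Ag⁺] = 2.7×10⁻⁶ M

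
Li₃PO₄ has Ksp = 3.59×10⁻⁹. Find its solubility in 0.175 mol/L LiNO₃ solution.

Li₃PO₄(s) ⇌ 3 Li⁺(aq) + PO₄³⁻(aq)
With Li⁺ already at 0.175 mol/L and s small, take [Li⁺] ≈ 0.175 mol/L and [PO₄³⁻] = s.
Ksp = [Li⁺]^3[PO₄³⁻] = (0.175)^3s
s = 3.59×10⁻⁹ / (0.175)^3 = 6.70×10⁻⁷
s = 6.70×10⁻⁷ mol/L

6.70×10⁻⁷ M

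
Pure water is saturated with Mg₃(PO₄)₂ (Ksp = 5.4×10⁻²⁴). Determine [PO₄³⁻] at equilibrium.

Mg₃(PO₄)₂(s) ⇌ 3 Mg²⁺(aq) + 2 PO₄³⁻(aq)
With molar solubility s: [Mg²⁺] = 3s, [PO₄³⁻] = 2s.
Ksp = [Mg²⁺]^3[PO₄³⁻]^2 = (3s)^3 · (2s)^2 = 108s^5 = 5.4×10⁻²⁴
s = 8.7×10⁻⁶ M
[PO₄³⁻] = 2s = 1.7×10⁻⁵ M

1.7×10⁻⁵ M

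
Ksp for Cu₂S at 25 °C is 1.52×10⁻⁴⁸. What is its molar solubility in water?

7.24×10⁻¹⁷ M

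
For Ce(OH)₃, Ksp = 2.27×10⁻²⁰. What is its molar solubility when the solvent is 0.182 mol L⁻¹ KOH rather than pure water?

3.77×10⁻¹⁸ M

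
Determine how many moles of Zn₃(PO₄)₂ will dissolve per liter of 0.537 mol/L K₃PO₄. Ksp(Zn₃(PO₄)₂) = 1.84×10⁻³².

Zn₃(PO₄)₂(s) ⇌ 3 Zn²⁺(aq) + 2 PO₄³⁻(aq)
Let s be the solubility of Zn₃(PO₄)₂ here. The common ion gives [PO₄³⁻] ≈ 0.537 mol/L, and [Zn²⁺] = 3s.
Ksp = [Zn²⁺]^3[PO₄³⁻]^2 = (3s)^3(0.537)^2
(3s)^3 = 1.84×10⁻³² / (0.537)^2 = 6.38×10⁻³²
s = 1.33×10⁻¹¹ mol/L

1.33×10⁻¹¹ M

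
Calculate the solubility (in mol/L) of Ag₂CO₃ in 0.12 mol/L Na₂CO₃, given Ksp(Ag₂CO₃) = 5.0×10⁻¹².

3.2×10⁻⁶ M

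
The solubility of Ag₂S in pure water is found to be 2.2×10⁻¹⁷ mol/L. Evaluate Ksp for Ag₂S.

Ksp = 4.3×10⁻⁵⁰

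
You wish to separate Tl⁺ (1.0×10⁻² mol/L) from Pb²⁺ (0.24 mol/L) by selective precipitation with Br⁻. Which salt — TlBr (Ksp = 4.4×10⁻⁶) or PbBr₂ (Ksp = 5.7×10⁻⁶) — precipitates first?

TlBr

Precipitation begins when Q = Ksp.
For TlBr: [Br⁻] = (Ksp/[Tl⁺]) = 4.4×10⁻⁴ mol/L
For PbBr₂: [Br⁻] = (Ksp/[Pb²⁺])^(1/2) = 4.9×10⁻³ mol/L
TlBr requires the lower [Br⁻], so it precipitates first.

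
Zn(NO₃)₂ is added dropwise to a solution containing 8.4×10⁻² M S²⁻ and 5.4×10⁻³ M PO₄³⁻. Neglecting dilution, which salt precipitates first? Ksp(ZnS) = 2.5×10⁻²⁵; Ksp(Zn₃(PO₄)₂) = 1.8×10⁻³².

ZnS

Each salt precipitates once Q = Ksp for that salt.
For ZnS: [Zn²⁺] = (Ksp/[S²⁻]) = 3.0×10⁻²⁴ M
For Zn₃(PO₄)₂: [Zn²⁺] = (Ksp/[PO₄³⁻]^2)^(1/3) = 8.5×10⁻¹⁰ M
The smaller threshold [Zn²⁺] is reached first, so ZnS precipitates first.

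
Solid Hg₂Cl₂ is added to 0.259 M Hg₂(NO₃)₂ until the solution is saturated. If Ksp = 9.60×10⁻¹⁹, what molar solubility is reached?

Hg₂Cl₂(s) ⇌ Hg₂²⁺(aq) + 2 Cl⁻(aq)
The solution already contains Hg₂²⁺ at 0.259 M. Let s be the molar solubility of Hg₂Cl₂.
[Hg₂²⁺] ≈ 0.259 M (common ion dominates); [Cl⁻] = 2s.
Ksp = [Hg₂²⁺][Cl⁻]^2 = (0.259)(2s)^2
(2s)^2 = 9.60×10⁻¹⁹ / (0.259) = 3.71×10⁻¹⁸
s = 9.63×10⁻¹⁰ M

9.63×10⁻¹⁰ M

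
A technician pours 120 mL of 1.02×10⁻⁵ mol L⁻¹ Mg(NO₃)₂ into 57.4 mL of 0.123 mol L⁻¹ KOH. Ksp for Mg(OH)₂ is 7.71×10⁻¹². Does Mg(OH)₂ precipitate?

After mixing, V = 120 mL + 57.4 mL = 177.4 mL.
[Mg²⁺] = (1.02×10⁻⁵)(120)/177.4 = 6.90×10⁻⁶ mol L⁻¹
[OH⁻] = (0.123)(57.4)/177.4 = 3.98×10⁻² mol L⁻¹
Q = [Mg²⁺][OH⁻]^2 = 1.09×10⁻⁸
Because Q > Ksp (1.09×10⁻⁸ vs 7.71×10⁻¹²), a precipitate of Mg(OH)₂ forms.

Yes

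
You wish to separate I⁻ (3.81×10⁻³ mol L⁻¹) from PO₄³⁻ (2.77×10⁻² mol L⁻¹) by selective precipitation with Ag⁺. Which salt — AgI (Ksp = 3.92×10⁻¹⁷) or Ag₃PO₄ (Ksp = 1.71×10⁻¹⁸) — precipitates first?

AgI

Precipitation of each salt begins when its ion product equals Ksp.
For AgI: [Ag⁺] = (Ksp/[I⁻]) = 1.03×10⁻¹⁴ mol L⁻¹
For Ag₃PO₄: [Ag⁺] = (Ksp/[PO₄³⁻])^(1/3) = 3.95×10⁻⁶ mol L⁻¹
AgI requires the lower [Ag⁺], so it precipitates first.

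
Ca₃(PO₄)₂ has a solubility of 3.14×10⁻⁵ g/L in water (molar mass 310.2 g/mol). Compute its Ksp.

Molar solubility s = (3.14×10⁻⁵ g/L) / (310.2 g/mol) = 1.0123×10⁻⁷ mol/L
Ca₃(PO₄)₂(s) ⇌ 3 Ca²⁺(aq) + 2 PO₄³⁻(aq)
If s mol/L of Ca₃(PO₄)₂ dissolves, [Ca²⁺] = 3s and [PO₄³⁻] = 2s.
Ksp = [Ca²⁺]^3[PO₄³⁻]^2 = (3s)^3 · (2s)^2 = 108s^5
Ksp = 108 × (1.0123×10⁻⁷)^5 = 1.15×10⁻³³

Ksp = 1.15×10⁻³³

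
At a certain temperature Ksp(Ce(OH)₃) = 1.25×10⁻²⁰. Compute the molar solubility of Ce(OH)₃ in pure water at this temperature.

4.64×10⁻⁶ M

Ce(OH)₃(s) ⇌ Ce³⁺(aq) + 3 OH⁻(aq)
Let s be the molar solubility. Then [Ce³⁺] = s and [OH⁻] = 3s.
Ksp = [Ce³⁺][OH⁻]^3 = s · (3s)^3 = 27s^4
27s^4 = 1.25×10⁻²⁰  ⇒  s^4 = 4.63×10⁻²²
s = (4.63×10⁻²²)^(1/4) = 4.64×10⁻⁶ mol/L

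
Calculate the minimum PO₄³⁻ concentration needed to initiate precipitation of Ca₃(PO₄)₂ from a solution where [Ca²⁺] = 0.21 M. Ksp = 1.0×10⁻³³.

3.3×10⁻¹⁶ M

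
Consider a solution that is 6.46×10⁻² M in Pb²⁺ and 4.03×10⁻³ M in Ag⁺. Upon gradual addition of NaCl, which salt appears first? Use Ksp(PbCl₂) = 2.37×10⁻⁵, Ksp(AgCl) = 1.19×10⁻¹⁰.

AgCl

The threshold for precipitation is Q = Ksp.
For PbCl₂: [Cl⁻] = (Ksp/[Pb²⁺])^(1/2) = 1.92×10⁻² M
For AgCl: [Cl⁻] = (Ksp/[Ag⁺]) = 2.95×10⁻⁸ M
AgCl requires the lower [Cl⁻], so it precipitates first.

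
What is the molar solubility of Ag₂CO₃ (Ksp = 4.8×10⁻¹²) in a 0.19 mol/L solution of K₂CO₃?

2.5×10⁻⁶ M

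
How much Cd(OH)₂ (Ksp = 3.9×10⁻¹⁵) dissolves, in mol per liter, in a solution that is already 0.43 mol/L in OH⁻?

2.1×10⁻¹⁴ M

Cd(OH)₂(s) ⇌ Cd²⁺(aq) + 2 OH⁻(aq)
Let s be the solubility of Cd(OH)₂ here. The common ion gives [OH⁻] ≈ 0.43 mol/L, and [Cd²⁺] = s.
Ksp = [Cd²⁺][OH⁻]^2 = s(0.43)^2
s = 3.9×10⁻¹⁵ / (0.43)^2 = 2.1×10⁻¹⁴
s = 2.1×10⁻¹⁴ mol/L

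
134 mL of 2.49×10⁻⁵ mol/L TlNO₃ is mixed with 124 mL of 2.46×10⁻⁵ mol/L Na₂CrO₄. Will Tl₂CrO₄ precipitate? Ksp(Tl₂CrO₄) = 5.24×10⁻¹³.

No

Total volume after mixing = 134 + 124 = 258 mL.
[Tl⁺] = (2.49×10⁻⁵)(134)/258 = 1.29×10⁻⁵ mol/L
[CrO₄²⁻] = (2.46×10⁻⁵)(124)/258 = 1.18×10⁻⁵ mol/L
Q = [Tl⁺]^2[CrO₄²⁻] = 1.98×10⁻¹⁵
Q = 1.98×10⁻¹⁵ < Ksp = 5.24×10⁻¹³, so the solution is unsaturated and no precipitate forms.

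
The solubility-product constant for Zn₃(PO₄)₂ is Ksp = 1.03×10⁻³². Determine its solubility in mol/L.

Zn₃(PO₄)₂(s) ⇌ 3 Zn²⁺(aq) + 2 PO₄³⁻(aq)
Call the molar solubility s, so that [Zn²⁺] = 3s and [PO₄³⁻] = 2s.
Ksp = [Zn²⁺]^3[PO₄³⁻]^2 = (3s)^3 · (2s)^2 = 108s^5
108s^5 = 1.03×10⁻³²  ⇒  s^5 = 9.54×10⁻³⁵
s = (9.54×10⁻³⁵)^(1/5) = 1.57×10⁻⁷ M

1.57×10⁻⁷ M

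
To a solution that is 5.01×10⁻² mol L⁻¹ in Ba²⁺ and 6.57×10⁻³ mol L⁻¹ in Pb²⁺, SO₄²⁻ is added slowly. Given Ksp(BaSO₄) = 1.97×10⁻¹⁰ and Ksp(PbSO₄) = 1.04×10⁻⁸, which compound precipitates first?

BaSO₄

Precipitation begins when Q = Ksp.
For BaSO₄: [SO₄²⁻] = (Ksp/[Ba²⁺]) = 3.93×10⁻⁹ mol L⁻¹
For PbSO₄: [SO₄²⁻] = (Ksp/[Pb²⁺]) = 1.58×10⁻⁶ mol L⁻¹
The smaller threshold [SO₄²⁻] is reached first, so BaSO₄ precipitates first.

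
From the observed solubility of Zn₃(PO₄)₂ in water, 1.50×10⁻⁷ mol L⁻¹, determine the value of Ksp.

Zn₃(PO₄)₂(s) ⇌ 3 Zn²⁺(aq) + 2 PO₄³⁻(aq)
With molar solubility s: [Zn²⁺] = 3s, [PO₄³⁻] = 2s.
Ksp = [Zn²⁺]^3[PO₄³⁻]^2 = (3s)^3 · (2s)^2 = 108s^5
Ksp = 108 × (1.50×10⁻⁷)^5 = 8.20×10⁻³³

Ksp = 8.20×10⁻³³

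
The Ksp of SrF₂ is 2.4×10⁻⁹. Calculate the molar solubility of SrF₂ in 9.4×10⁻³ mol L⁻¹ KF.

2.7×10⁻⁵ M

SrF₂(s) ⇌ Sr²⁺(aq) + 2 F⁻(aq)
The solution already contains F⁻ at 9.4×10⁻³ mol L⁻¹. Let s be the molar solubility of SrF₂.
[F⁻] ≈ 9.4×10⁻³ mol L⁻¹ (common ion dominates); [Sr²⁺] = s.
Ksp = [Sr²⁺][F⁻]^2 = s(9.4×10⁻³)^2
s = 2.4×10⁻⁹ / (9.4×10⁻³)^2 = 2.7×10⁻⁵
s = 2.7×10⁻⁵ mol L⁻¹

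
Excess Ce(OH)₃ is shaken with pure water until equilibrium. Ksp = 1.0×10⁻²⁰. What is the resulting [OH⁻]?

1.3×10⁻⁵ M

Ce(OH)₃(s) ⇌ Ce³⁺(aq) + 3 OH⁻(aq)
Let s be the molar solubility. Then [Ce³⁺] = s and [OH⁻] = 3s.
Ksp = [Ce³⁺][OH⁻]^3 = s · (3s)^3 = 27s^4 = 1.0×10⁻²⁰
s = 4.4×10⁻⁶ M
[OH⁻] = 3s = 1.3×10⁻⁵ M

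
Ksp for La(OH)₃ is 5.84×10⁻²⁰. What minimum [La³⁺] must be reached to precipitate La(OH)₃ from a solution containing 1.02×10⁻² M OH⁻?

The threshold for precipitation is Q = Ksp.
La(OH)₃(s) ⇌ La³⁺(aq) + 3 OH⁻(aq)
Ksp = [La³⁺][OH⁻]^3 = [La³⁺](1.02×10⁻²)^3
[La³⁺] = 5.84×10⁻²⁰ / (1.02×10⁻²)^3 = 5.50×10⁻¹⁴
[La³⁺] = 5.50×10⁻¹⁴ M

5.50×10⁻¹⁴ M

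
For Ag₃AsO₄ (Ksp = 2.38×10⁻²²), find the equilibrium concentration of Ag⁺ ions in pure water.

5.17×10⁻⁶ M

Ag₃AsO₄(s) ⇌ 3 Ag⁺(aq) + AsO₄³⁻(aq)
For each mole of Ag₃AsO₄ that dissolves per liter, [Ag⁺] = 3s and [AsO₄³⁻] = s; let s denote this solubility.
Ksp = [Ag⁺]^3[AsO₄³⁻] = (3s)^3 · s = 27s^4 = 2.38×10⁻²²
s = 1.72×10⁻⁶ mol L⁻¹
[Ag⁺] = 3s = 5.17×10⁻⁶ mol L⁻¹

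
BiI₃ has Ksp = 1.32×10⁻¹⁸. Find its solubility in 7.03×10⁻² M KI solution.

3.80×10⁻¹⁵ M

BiI₃(s) ⇌ Bi³⁺(aq) + 3 I⁻(aq)
The solution already contains I⁻ at 7.03×10⁻² M. Let s be the molar solubility of BiI₃.
[I⁻] ≈ 7.03×10⁻² M (common ion dominates); [Bi³⁺] = s.
Ksp = [Bi³⁺][I⁻]^3 = s(7.03×10⁻²)^3
s = 1.32×10⁻¹⁸ / (7.03×10⁻²)^3 = 3.80×10⁻¹⁵
s = 3.80×10⁻¹⁵ M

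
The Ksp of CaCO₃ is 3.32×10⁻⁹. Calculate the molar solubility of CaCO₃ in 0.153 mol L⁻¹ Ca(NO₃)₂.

2.17×10⁻⁸ M

CaCO₃(s) ⇌ Ca²⁺(aq) + CO₃²⁻(aq)
Let s be the solubility of CaCO₃ here. The common ion gives [Ca²⁺] ≈ 0.153 mol L⁻¹, and [CO₃²⁻] = s.
Ksp = [Ca²⁺][CO₃²⁻] = (0.153)s
s = 3.32×10⁻⁹ / (0.153) = 2.17×10⁻⁸
s = 2.17×10⁻⁸ mol L⁻¹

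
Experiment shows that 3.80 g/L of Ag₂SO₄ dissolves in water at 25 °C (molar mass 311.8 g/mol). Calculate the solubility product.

Ksp = 7.24×10⁻⁶

Convert to molarity: s = 3.80 / 311.8 = 1.2187×10⁻² mol/L
Ag₂SO₄(s) ⇌ 2 Ag⁺(aq) + SO₄²⁻(aq)
Call the molar solubility s, so that [Ag⁺] = 2s and [SO₄²⁻] = s.
Ksp = [Ag⁺]^2[SO₄²⁻] = (2s)^2 · s = 4s^3
Ksp = 4 × (1.2187×10⁻²)^3 = 7.24×10⁻⁶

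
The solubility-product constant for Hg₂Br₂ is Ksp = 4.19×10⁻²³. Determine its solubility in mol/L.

Hg₂Br₂(s) ⇌ Hg₂²⁺(aq) + 2 Br⁻(aq)
Let s be the molar solubility. Then [Hg₂²⁺] = s and [Br⁻] = 2s.
Ksp = [Hg₂²⁺][Br⁻]^2 = s · (2s)^2 = 4s^3
4s^3 = 4.19×10⁻²³  ⇒  s^3 = 1.05×10⁻²³
Taking the 3rd root, s = 2.19×10⁻⁸ mol/L.

2.19×10⁻⁸ M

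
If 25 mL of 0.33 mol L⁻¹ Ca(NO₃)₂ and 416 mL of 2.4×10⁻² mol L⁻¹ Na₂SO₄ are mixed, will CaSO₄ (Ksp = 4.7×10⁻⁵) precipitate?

Total volume after mixing = 25 + 416 = 441 mL.
[Ca²⁺] = (0.33)(25)/441 = 1.9×10⁻² mol L⁻¹
[SO₄²⁻] = (2.4×10⁻²)(416)/441 = 2.3×10⁻² mol L⁻¹
Q = [Ca²⁺][SO₄²⁻] = 4.2×10⁻⁴
Q = 4.2×10⁻⁴ > Ksp = 4.7×10⁻⁵, so the solution is supersaturated and CaSO₄ precipitates.

Yes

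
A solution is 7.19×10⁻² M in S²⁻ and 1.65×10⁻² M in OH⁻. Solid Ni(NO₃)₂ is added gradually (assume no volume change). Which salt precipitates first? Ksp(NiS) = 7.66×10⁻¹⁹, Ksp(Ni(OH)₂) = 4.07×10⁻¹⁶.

Precipitation of each salt begins when its ion product equals Ksp.
For NiS: [Ni²⁺] = (Ksp/[S²⁻]) = 1.07×10⁻¹⁷ M
For Ni(OH)₂: [Ni²⁺] = (Ksp/[OH⁻]^2) = 1.49×10⁻¹² M
The smaller threshold [Ni²⁺] is reached first, so NiS precipitates first.

NiS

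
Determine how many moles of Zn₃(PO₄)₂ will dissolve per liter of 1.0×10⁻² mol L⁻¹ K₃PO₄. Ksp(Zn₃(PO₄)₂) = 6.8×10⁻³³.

1.4×10⁻¹⁰ M

Zn₃(PO₄)₂(s) ⇌ 3 Zn²⁺(aq) + 2 PO₄³⁻(aq)
The solution already contains PO₄³⁻ at 1.0×10⁻² mol L⁻¹. Let s be the molar solubility of Zn₃(PO₄)₂.
[PO₄³⁻] ≈ 1.0×10⁻² mol L⁻¹ (common ion dominates); [Zn²⁺] = 3s.
Ksp = [Zn²⁺]^3[PO₄³⁻]^2 = (3s)^3(1.0×10⁻²)^2
(3s)^3 = 6.8×10⁻³³ / (1.0×10⁻²)^2 = 6.8×10⁻²⁹
s = 1.4×10⁻¹⁰ mol L⁻¹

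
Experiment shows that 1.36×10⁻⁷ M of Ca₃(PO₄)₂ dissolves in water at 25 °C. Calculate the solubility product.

Ksp = 5.02×10⁻³³

Ca₃(PO₄)₂(s) ⇌ 3 Ca²⁺(aq) + 2 PO₄³⁻(aq)
If s mol/L of Ca₃(PO₄)₂ dissolves, [Ca²⁺] = 3s and [PO₄³⁻] = 2s.
Ksp = [Ca²⁺]^3[PO₄³⁻]^2 = (3s)^3 · (2s)^2 = 108s^5
Ksp = 108 × (1.36×10⁻⁷)^5 = 5.02×10⁻³³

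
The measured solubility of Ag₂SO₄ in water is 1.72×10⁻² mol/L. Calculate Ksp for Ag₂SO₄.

Ksp = 2.04×10⁻⁵

Ag₂SO₄(s) ⇌ 2 Ag⁺(aq) + SO₄²⁻(aq)
Let s be the molar solubility. Then [Ag⁺] = 2s and [SO₄²⁻] = s.
Ksp = [Ag⁺]^2[SO₄²⁻] = (2s)^2 · s = 4s^3
Ksp = 4 × (1.72×10⁻²)^3 = 2.04×10⁻⁵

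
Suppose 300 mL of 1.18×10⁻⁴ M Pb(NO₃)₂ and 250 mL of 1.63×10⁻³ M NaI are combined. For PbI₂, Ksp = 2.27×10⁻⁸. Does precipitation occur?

No

Total volume after mixing = 300 + 250 = 550 mL.
[Pb²⁺] = (1.18×10⁻⁴)(300)/550 = 6.44×10⁻⁵ M
[I⁻] = (1.63×10⁻³)(250)/550 = 7.41×10⁻⁴ M
Q = [Pb²⁺][I⁻]^2 = 3.53×10⁻¹¹
Q < Ksp (3.53×10⁻¹¹ vs 2.27×10⁻⁸); the solution remains unsaturated and no precipitate forms.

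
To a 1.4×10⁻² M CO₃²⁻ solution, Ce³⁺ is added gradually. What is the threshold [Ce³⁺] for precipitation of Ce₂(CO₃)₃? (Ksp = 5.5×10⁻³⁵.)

A salt starts to precipitate once the ion product Q reaches its Ksp.
Ce₂(CO₃)₃(s) ⇌ 2 Ce³⁺(aq) + 3 CO₃²⁻(aq)
Ksp = [Ce³⁺]^2[CO₃²⁻]^3 = [Ce³⁺]^2(1.4×10⁻²)^3
[Ce³⁺]^2 = 5.5×10⁻³⁵ / (1.4×10⁻²)^3 = 2.0×10⁻²⁹
[Ce³⁺] = 4.5×10⁻¹⁵ M

4.5×10⁻¹⁵ M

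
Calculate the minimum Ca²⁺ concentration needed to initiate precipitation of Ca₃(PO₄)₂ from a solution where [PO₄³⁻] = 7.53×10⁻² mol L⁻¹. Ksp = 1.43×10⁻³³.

6.32×10⁻¹¹ M

Each salt precipitates once Q = Ksp for that salt.
Ca₃(PO₄)₂(s) ⇌ 3 Ca²⁺(aq) + 2 PO₄³⁻(aq)
Ksp = [Ca²⁺]^3[PO₄³⁻]^2 = [Ca²⁺]^3(7.53×10⁻²)^2
[Ca²⁺]^3 = 1.43×10⁻³³ / (7.53×10⁻²)^2 = 2.52×10⁻³¹
[Ca²⁺] = 6.32×10⁻¹¹ mol L⁻¹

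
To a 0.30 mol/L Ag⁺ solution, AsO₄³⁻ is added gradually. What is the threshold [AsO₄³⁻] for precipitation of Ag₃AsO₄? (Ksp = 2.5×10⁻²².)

9.3×10⁻²¹ M

Precipitation begins when Q = Ksp.
Ag₃AsO₄(s) ⇌ 3 Ag⁺(aq) + AsO₄³⁻(aq)
Ksp = [Ag⁺]^3[AsO₄³⁻] = [AsO₄³⁻](0.30)^3
[AsO₄³⁻] = 2.5×10⁻²² / (0.30)^3 = 9.3×10⁻²¹
[AsO₄³⁻] = 9.3×10⁻²¹ mol/L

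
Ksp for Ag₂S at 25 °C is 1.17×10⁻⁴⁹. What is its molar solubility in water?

3.08×10⁻¹⁷ M

Ag₂S(s) ⇌ 2 Ag⁺(aq) + S²⁻(aq)
For each mole of Ag₂S that dissolves per liter, [Ag⁺] = 2s and [S²⁻] = s; let s denote this solubility.
Ksp = [Ag⁺]^2[S²⁻] = (2s)^2 · s = 4s^3
4s^3 = 1.17×10⁻⁴⁹  ⇒  s^3 = 2.93×10⁻⁵⁰
s = 3.08×10⁻¹⁷ mol/L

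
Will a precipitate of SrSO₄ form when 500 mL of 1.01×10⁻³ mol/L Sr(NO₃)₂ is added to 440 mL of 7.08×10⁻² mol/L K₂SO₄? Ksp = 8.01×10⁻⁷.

The combined volume is 940 mL.
[Sr²⁺] = (1.01×10⁻³)(500)/940 = 5.37×10⁻⁴ mol/L
[SO₄²⁻] = (7.08×10⁻²)(440)/940 = 3.31×10⁻² mol/L
Q = [Sr²⁺][SO₄²⁻] = 1.78×10⁻⁵
Since Q (1.78×10⁻⁵) exceeds Ksp (8.01×10⁻⁷), SrSO₄ will precipitate.

Yes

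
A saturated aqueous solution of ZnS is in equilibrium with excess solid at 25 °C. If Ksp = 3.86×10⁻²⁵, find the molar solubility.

6.21×10⁻¹³ M

ZnS(s) ⇌ Zn²⁺(aq) + S²⁻(aq)
Let s be the molar solubility. Then [Zn²⁺] = s and [S²⁻] = s.
Ksp = [Zn²⁺][S²⁻] = s · s = s^2
s^2 = 3.86×10⁻²⁵
s = 6.21×10⁻¹³ mol/L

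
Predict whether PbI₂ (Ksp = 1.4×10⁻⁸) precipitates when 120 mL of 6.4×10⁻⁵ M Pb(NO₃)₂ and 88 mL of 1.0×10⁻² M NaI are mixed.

The combined volume is 208 mL.
[Pb²⁺] = (6.4×10⁻⁵)(120)/208 = 3.7×10⁻⁵ M
[I⁻] = (1.0×10⁻²)(88)/208 = 4.2×10⁻³ M
Q = [Pb²⁺][I⁻]^2 = 6.6×10⁻¹⁰
Q < Ksp (6.6×10⁻¹⁰ vs 1.4×10⁻⁸); the solution remains unsaturated and no precipitate forms.

No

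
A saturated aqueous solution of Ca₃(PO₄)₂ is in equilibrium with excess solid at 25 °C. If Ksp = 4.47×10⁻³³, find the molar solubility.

Ca₃(PO₄)₂(s) ⇌ 3 Ca²⁺(aq) + 2 PO₄³⁻(aq)
Call the molar solubility s, so that [Ca²⁺] = 3s and [PO₄³⁻] = 2s.
Ksp = [Ca²⁺]^3[PO₄³⁻]^2 = (3s)^3 · (2s)^2 = 108s^5
108s^5 = 4.47×10⁻³³  ⇒  s^5 = 4.14×10⁻³⁵
s = (4.14×10⁻³⁵)^(1/5) = 1.33×10⁻⁷ mol L⁻¹

1.33×10⁻⁷ M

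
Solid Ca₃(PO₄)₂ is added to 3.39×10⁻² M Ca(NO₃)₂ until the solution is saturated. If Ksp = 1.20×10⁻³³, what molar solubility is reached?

2.77×10⁻¹⁵ M

Ca₃(PO₄)₂(s) ⇌ 3 Ca²⁺(aq) + 2 PO₄³⁻(aq)
With Ca²⁺ already at 3.39×10⁻² M and s small, take [Ca²⁺] ≈ 3.39×10⁻² M and [PO₄³⁻] = 2s.
Ksp = [Ca²⁺]^3[PO₄³⁻]^2 = (3.39×10⁻²)^3(2s)^2
(2s)^2 = 1.20×10⁻³³ / (3.39×10⁻²)^3 = 3.08×10⁻²⁹
s = 2.77×10⁻¹⁵ M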